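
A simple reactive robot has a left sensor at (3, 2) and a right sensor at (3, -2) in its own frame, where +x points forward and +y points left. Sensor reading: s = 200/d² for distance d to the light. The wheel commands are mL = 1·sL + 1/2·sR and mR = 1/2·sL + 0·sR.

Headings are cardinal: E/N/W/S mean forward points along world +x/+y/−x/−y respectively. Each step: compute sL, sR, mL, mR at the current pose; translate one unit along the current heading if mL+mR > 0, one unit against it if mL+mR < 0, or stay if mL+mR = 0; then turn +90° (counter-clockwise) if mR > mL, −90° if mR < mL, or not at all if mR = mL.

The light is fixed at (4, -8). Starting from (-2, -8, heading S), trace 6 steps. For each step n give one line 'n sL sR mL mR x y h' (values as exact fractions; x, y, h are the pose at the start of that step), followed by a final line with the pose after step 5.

n=0: pose=(-2,-8,S); sL=8, sR=200/73; mL=684/73, mR=4; mL+mR=976/73 → advance +1; mR−mL=-392/73 → turn -1·90°
n=1: pose=(-2,-9,W); sL=20/9, sR=100/41; mL=1270/369, mR=10/9; mL+mR=560/123 → advance +1; mR−mL=-860/369 → turn -1·90°
n=2: pose=(-3,-9,N); sL=40/17, sR=200/29; mL=2860/493, mR=20/17; mL+mR=3440/493 → advance +1; mR−mL=-2280/493 → turn -1·90°
n=3: pose=(-3,-8,E); sL=10, sR=10; mL=15, mR=5; mL+mR=20 → advance +1; mR−mL=-10 → turn -1·90°
n=4: pose=(-2,-8,S); sL=8, sR=200/73; mL=684/73, mR=4; mL+mR=976/73 → advance +1; mR−mL=-392/73 → turn -1·90°
n=5: pose=(-2,-9,W); sL=20/9, sR=100/41; mL=1270/369, mR=10/9; mL+mR=560/123 → advance +1; mR−mL=-860/369 → turn -1·90°

0 8 200/73 684/73 4 -2 -8 S
1 20/9 100/41 1270/369 10/9 -2 -9 W
2 40/17 200/29 2860/493 20/17 -3 -9 N
3 10 10 15 5 -3 -8 E
4 8 200/73 684/73 4 -2 -8 S
5 20/9 100/41 1270/369 10/9 -2 -9 W
final -3 -9 N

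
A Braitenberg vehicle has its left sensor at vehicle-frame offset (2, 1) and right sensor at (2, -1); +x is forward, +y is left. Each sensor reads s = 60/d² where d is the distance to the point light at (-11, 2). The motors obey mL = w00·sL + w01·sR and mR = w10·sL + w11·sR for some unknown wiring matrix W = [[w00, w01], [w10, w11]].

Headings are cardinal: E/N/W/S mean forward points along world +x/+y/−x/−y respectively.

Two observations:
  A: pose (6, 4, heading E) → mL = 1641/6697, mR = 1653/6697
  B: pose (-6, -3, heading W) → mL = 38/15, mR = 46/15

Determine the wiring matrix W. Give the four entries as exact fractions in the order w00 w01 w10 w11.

obs A: pose=(6,4,E) → sL=6/37, sR=30/181, mL=1641/6697, mR=1653/6697
obs B: pose=(-6,-3,W) → sL=4/3, sR=12/5, mL=38/15, mR=46/15
sensor matrix S = [[6/37, 30/181], [4/3, 12/5]]; det S = 5632/33485
solve [mL_A; mL_B] = S·[w00; w01] and [mR_A; mR_B] = S·[w10; w11]:
  w00 = 1, w01 = 1/2, w10 = 1/2, w11 = 1

1 1/2 1/2 1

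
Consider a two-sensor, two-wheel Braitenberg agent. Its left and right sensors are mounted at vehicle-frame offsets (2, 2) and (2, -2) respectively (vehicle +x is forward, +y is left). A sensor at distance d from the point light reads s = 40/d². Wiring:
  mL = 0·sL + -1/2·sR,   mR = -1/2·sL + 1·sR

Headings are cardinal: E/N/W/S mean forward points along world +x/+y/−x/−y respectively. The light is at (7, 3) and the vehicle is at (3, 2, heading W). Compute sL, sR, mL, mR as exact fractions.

8/9 40/37 -20/37 212/333

left sensor world pos  = (1, 0); dL² = 45
right sensor world pos = (1, 4); dR² = 37
sL = 40/45 = 8/9
sR = 40/37 = 40/37
mL = 0·sL + -1/2·sR = -20/37
mR = -1/2·sL + 1·sR = 212/333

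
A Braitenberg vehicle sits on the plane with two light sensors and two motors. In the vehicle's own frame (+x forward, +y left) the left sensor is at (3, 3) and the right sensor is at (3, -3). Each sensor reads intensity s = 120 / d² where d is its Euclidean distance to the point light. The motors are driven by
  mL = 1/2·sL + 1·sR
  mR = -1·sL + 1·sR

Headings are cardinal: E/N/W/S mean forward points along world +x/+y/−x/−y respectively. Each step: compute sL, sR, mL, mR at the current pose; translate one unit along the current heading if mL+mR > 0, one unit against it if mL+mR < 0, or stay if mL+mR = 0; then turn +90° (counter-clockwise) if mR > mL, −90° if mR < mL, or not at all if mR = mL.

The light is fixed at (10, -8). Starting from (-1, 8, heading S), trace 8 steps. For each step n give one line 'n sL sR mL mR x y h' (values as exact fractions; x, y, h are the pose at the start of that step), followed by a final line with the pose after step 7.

0 120/233 24/73 9972/17009 -3168/17009 -1 8 S
1 6/17 3/13 90/221 -27/221 -1 7 W
2 40/183 8/27 668/1647 128/1647 -2 7 N
3 60/221 12/25 3402/5525 1152/5525 -2 8 E
4 120/233 24/73 9972/17009 -3168/17009 -1 8 S
5 6/17 3/13 90/221 -27/221 -1 7 W
6 40/183 8/27 668/1647 128/1647 -2 7 N
7 60/221 12/25 3402/5525 1152/5525 -2 8 E
final -1 8 S

n=0: pose=(-1,8,S); sL=120/233, sR=24/73; mL=9972/17009, mR=-3168/17009; mL+mR=6804/17009 → advance +1; mR−mL=-180/233 → turn -1·90°
n=1: pose=(-1,7,W); sL=6/17, sR=3/13; mL=90/221, mR=-27/221; mL+mR=63/221 → advance +1; mR−mL=-9/17 → turn -1·90°
n=2: pose=(-2,7,N); sL=40/183, sR=8/27; mL=668/1647, mR=128/1647; mL+mR=796/1647 → advance +1; mR−mL=-20/61 → turn -1·90°
n=3: pose=(-2,8,E); sL=60/221, sR=12/25; mL=3402/5525, mR=1152/5525; mL+mR=4554/5525 → advance +1; mR−mL=-90/221 → turn -1·90°
n=4: pose=(-1,8,S); sL=120/233, sR=24/73; mL=9972/17009, mR=-3168/17009; mL+mR=6804/17009 → advance +1; mR−mL=-180/233 → turn -1·90°
n=5: pose=(-1,7,W); sL=6/17, sR=3/13; mL=90/221, mR=-27/221; mL+mR=63/221 → advance +1; mR−mL=-9/17 → turn -1·90°
n=6: pose=(-2,7,N); sL=40/183, sR=8/27; mL=668/1647, mR=128/1647; mL+mR=796/1647 → advance +1; mR−mL=-20/61 → turn -1·90°
n=7: pose=(-2,8,E); sL=60/221, sR=12/25; mL=3402/5525, mR=1152/5525; mL+mR=4554/5525 → advance +1; mR−mL=-90/221 → turn -1·90°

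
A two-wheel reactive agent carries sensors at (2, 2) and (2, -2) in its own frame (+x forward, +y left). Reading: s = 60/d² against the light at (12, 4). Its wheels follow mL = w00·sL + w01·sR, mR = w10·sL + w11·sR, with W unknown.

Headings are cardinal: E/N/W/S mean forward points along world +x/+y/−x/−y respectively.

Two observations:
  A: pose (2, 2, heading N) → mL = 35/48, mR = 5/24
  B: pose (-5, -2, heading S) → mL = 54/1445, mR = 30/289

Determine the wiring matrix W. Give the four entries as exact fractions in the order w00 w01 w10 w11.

-1/2 1 1/2 0

obs A: pose=(2,2,N) → sL=5/12, sR=15/16, mL=35/48, mR=5/24
obs B: pose=(-5,-2,S) → sL=60/289, sR=12/85, mL=54/1445, mR=30/289
sensor matrix S = [[5/12, 15/16], [60/289, 12/85]]; det S = -157/1156
solve [mL_A; mL_B] = S·[w00; w01] and [mR_A; mR_B] = S·[w10; w11]:
  w00 = -1/2, w01 = 1, w10 = 1/2, w11 = 0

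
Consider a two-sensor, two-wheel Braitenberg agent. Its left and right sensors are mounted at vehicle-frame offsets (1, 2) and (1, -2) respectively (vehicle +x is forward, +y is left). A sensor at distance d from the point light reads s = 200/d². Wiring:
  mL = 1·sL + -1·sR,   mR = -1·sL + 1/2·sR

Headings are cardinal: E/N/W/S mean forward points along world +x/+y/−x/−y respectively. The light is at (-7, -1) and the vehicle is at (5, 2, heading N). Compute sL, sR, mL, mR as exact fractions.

50/29 50/53 1200/1537 -1925/1537

left sensor world pos  = (3, 3); dL² = 116
right sensor world pos = (7, 3); dR² = 212
sL = 200/116 = 50/29
sR = 200/212 = 50/53
mL = 1·sL + -1·sR = 1200/1537
mR = -1·sL + 1/2·sR = -1925/1537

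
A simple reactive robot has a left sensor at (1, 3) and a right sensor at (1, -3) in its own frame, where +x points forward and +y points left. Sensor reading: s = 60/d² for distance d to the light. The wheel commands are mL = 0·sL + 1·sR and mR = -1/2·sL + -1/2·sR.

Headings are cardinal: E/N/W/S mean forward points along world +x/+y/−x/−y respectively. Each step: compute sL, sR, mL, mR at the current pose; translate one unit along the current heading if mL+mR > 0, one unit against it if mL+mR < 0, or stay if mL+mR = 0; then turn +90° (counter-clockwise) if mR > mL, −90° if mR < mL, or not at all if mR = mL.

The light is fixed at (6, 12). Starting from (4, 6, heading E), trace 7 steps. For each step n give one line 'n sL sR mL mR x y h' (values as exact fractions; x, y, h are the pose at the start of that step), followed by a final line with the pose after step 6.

0 6 30/41 30/41 -138/41 4 6 E
1 60/49 12/17 12/17 -804/833 3 6 S
2 3/4 3 3 -15/8 3 7 W
3 12/13 60/17 60/17 -492/221 2 7 N
4 6 30/29 30/29 -102/29 2 8 E
5 60/29 60/89 60/89 -3540/2581 1 8 S
6 5/6 5/3 5/3 -5/4 1 9 W
final 0 9 N

n=0: pose=(4,6,E); sL=6, sR=30/41; mL=30/41, mR=-138/41; mL+mR=-108/41 → advance -1; mR−mL=-168/41 → turn -1·90°
n=1: pose=(3,6,S); sL=60/49, sR=12/17; mL=12/17, mR=-804/833; mL+mR=-216/833 → advance -1; mR−mL=-1392/833 → turn -1·90°
n=2: pose=(3,7,W); sL=3/4, sR=3; mL=3, mR=-15/8; mL+mR=9/8 → advance +1; mR−mL=-39/8 → turn -1·90°
n=3: pose=(2,7,N); sL=12/13, sR=60/17; mL=60/17, mR=-492/221; mL+mR=288/221 → advance +1; mR−mL=-1272/221 → turn -1·90°
n=4: pose=(2,8,E); sL=6, sR=30/29; mL=30/29, mR=-102/29; mL+mR=-72/29 → advance -1; mR−mL=-132/29 → turn -1·90°
n=5: pose=(1,8,S); sL=60/29, sR=60/89; mL=60/89, mR=-3540/2581; mL+mR=-1800/2581 → advance -1; mR−mL=-5280/2581 → turn -1·90°
n=6: pose=(1,9,W); sL=5/6, sR=5/3; mL=5/3, mR=-5/4; mL+mR=5/12 → advance +1; mR−mL=-35/12 → turn -1·90°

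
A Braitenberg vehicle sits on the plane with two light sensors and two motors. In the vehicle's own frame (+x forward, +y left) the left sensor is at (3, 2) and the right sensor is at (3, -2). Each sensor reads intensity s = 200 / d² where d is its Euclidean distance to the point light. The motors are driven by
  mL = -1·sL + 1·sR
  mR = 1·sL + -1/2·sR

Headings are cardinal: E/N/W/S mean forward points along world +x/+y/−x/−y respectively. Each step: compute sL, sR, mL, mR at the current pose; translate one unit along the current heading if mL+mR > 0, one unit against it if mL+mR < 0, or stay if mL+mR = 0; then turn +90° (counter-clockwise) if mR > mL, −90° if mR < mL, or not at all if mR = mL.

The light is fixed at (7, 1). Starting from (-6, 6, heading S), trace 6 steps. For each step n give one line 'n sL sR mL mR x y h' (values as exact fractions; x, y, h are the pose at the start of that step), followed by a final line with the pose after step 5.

n=0: pose=(-6,6,S); sL=8/5, sR=200/229; mL=-832/1145, mR=1332/1145; mL+mR=100/229 → advance +1; mR−mL=2164/1145 → turn +1·90°
n=1: pose=(-6,5,E); sL=25/17, sR=25/13; mL=100/221, mR=225/442; mL+mR=25/26 → advance +1; mR−mL=25/442 → turn +1·90°
n=2: pose=(-5,5,N); sL=40/49, sR=200/149; mL=3840/7301, mR=1060/7301; mL+mR=100/149 → advance +1; mR−mL=-2780/7301 → turn -1·90°
n=3: pose=(-5,6,E); sL=20/13, sR=20/9; mL=80/117, mR=50/117; mL+mR=10/9 → advance +1; mR−mL=-10/39 → turn -1·90°
n=4: pose=(-4,6,S); sL=40/17, sR=200/173; mL=-3520/2941, mR=5220/2941; mL+mR=100/173 → advance +1; mR−mL=8740/2941 → turn +1·90°
n=5: pose=(-4,5,E); sL=2, sR=50/17; mL=16/17, mR=9/17; mL+mR=25/17 → advance +1; mR−mL=-7/17 → turn -1·90°

0 8/5 200/229 -832/1145 1332/1145 -6 6 S
1 25/17 25/13 100/221 225/442 -6 5 E
2 40/49 200/149 3840/7301 1060/7301 -5 5 N
3 20/13 20/9 80/117 50/117 -5 6 E
4 40/17 200/173 -3520/2941 5220/2941 -4 6 S
5 2 50/17 16/17 9/17 -4 5 E
final -3 5 S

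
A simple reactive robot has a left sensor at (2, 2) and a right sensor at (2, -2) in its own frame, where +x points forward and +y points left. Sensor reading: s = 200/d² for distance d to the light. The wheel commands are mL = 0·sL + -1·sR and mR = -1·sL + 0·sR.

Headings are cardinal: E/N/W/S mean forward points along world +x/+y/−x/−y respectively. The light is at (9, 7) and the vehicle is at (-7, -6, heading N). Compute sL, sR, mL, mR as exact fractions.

40/89 200/317 -200/317 -40/89

left sensor world pos  = (-9, -4); dL² = 445
right sensor world pos = (-5, -4); dR² = 317
sL = 200/445 = 40/89
sR = 200/317 = 200/317
mL = 0·sL + -1·sR = -200/317
mR = -1·sL + 0·sR = -40/89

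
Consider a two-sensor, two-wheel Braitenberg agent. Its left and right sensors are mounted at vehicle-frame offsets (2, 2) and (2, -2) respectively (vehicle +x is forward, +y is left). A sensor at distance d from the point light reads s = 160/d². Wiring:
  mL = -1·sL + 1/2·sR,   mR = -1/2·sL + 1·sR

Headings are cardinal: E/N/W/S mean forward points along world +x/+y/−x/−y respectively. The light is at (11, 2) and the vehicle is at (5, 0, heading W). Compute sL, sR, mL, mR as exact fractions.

2 5/2 -3/4 3/2

left sensor world pos  = (3, -2); dL² = 80
right sensor world pos = (3, 2); dR² = 64
sL = 160/80 = 2
sR = 160/64 = 5/2
mL = -1·sL + 1/2·sR = -3/4
mR = -1/2·sL + 1·sR = 3/2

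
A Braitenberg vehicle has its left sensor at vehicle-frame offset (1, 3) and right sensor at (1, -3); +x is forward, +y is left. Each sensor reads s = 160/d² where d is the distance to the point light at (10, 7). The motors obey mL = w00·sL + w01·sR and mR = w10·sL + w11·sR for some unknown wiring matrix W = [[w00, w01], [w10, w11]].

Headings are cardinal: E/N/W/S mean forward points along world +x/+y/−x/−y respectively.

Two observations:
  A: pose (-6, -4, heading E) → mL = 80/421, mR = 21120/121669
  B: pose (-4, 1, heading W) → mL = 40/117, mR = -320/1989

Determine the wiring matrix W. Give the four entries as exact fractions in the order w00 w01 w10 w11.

0 1/2 1 -1

obs A: pose=(-6,-4,E) → sL=160/289, sR=160/421, mL=80/421, mR=21120/121669
obs B: pose=(-4,1,W) → sL=80/153, sR=80/117, mL=40/117, mR=-320/1989
sensor matrix S = [[160/289, 160/421], [80/153, 80/117]]; det S = 2560000/14235273
solve [mL_A; mL_B] = S·[w00; w01] and [mR_A; mR_B] = S·[w10; w11]:
  w00 = 0, w01 = 1/2, w10 = 1, w11 = -1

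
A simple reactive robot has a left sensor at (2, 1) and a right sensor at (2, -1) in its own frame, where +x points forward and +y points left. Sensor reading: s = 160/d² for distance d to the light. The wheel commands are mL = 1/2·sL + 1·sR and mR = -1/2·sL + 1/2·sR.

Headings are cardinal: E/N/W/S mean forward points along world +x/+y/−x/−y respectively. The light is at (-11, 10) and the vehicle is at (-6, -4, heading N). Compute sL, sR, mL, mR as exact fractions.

left sensor world pos  = (-7, -2); dL² = 160
right sensor world pos = (-5, -2); dR² = 180
sL = 160/160 = 1
sR = 160/180 = 8/9
mL = 1/2·sL + 1·sR = 25/18
mR = -1/2·sL + 1/2·sR = -1/18

1 8/9 25/18 -1/18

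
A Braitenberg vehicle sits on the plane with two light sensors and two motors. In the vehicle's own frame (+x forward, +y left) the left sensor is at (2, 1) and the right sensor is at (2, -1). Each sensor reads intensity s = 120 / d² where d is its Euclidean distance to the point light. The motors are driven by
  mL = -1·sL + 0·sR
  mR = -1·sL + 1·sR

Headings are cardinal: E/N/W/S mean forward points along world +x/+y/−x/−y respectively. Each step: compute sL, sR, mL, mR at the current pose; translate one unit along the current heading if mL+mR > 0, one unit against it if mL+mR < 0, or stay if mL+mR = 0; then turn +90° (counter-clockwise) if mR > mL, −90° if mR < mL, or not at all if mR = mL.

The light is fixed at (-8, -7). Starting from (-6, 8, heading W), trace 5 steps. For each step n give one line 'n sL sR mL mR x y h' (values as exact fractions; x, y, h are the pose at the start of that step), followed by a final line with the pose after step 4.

n=0: pose=(-6,8,W); sL=30/49, sR=15/32; mL=-30/49, mR=-225/1568; mL+mR=-1185/1568 → advance -1; mR−mL=15/32 → turn +1·90°
n=1: pose=(-5,8,S); sL=24/37, sR=120/173; mL=-24/37, mR=288/6401; mL+mR=-3864/6401 → advance -1; mR−mL=120/173 → turn +1·90°
n=2: pose=(-5,9,E); sL=60/157, sR=12/25; mL=-60/157, mR=384/3925; mL+mR=-1116/3925 → advance -1; mR−mL=12/25 → turn +1·90°
n=3: pose=(-6,9,N); sL=24/65, sR=40/111; mL=-24/65, mR=-64/7215; mL+mR=-2728/7215 → advance -1; mR−mL=40/111 → turn +1·90°
n=4: pose=(-6,8,W); sL=30/49, sR=15/32; mL=-30/49, mR=-225/1568; mL+mR=-1185/1568 → advance -1; mR−mL=15/32 → turn +1·90°

0 30/49 15/32 -30/49 -225/1568 -6 8 W
1 24/37 120/173 -24/37 288/6401 -5 8 S
2 60/157 12/25 -60/157 384/3925 -5 9 E
3 24/65 40/111 -24/65 -64/7215 -6 9 N
4 30/49 15/32 -30/49 -225/1568 -6 8 W
final -5 8 S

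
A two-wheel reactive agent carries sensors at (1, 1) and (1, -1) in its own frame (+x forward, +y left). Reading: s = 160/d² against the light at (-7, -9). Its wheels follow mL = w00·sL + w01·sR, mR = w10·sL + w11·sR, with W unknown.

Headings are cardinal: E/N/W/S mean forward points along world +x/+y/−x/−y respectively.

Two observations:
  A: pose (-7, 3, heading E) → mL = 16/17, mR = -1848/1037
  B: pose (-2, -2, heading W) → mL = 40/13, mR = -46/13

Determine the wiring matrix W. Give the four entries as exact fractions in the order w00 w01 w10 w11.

1 0 -1/2 -1

obs A: pose=(-7,3,E) → sL=16/17, sR=80/61, mL=16/17, mR=-1848/1037
obs B: pose=(-2,-2,W) → sL=40/13, sR=2, mL=40/13, mR=-46/13
sensor matrix S = [[16/17, 80/61], [40/13, 2]]; det S = -29024/13481
solve [mL_A; mL_B] = S·[w00; w01] and [mR_A; mR_B] = S·[w10; w11]:
  w00 = 1, w01 = 0, w10 = -1/2, w11 = -1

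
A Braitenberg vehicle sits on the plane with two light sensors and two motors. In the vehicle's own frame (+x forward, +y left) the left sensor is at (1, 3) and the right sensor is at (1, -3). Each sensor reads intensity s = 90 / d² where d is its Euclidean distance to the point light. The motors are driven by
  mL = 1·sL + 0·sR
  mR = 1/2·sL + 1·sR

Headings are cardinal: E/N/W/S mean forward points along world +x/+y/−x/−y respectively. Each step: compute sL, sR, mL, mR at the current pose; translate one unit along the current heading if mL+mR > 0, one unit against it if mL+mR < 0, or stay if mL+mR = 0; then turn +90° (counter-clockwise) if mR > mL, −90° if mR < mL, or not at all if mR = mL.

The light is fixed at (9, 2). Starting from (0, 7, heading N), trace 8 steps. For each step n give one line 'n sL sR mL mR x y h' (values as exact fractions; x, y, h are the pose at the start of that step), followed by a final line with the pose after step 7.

0 1/2 5/4 1/2 3/2 0 7 N
1 90/109 90/181 90/109 17955/19729 0 8 W
2 45/37 45/97 45/37 7695/7178 -1 8 S
3 18/25 18/37 18/25 783/925 -1 7 W
4 9/8 45/106 9/8 837/848 -2 7 S
5 18/29 90/193 18/29 4347/5597 -2 6 W
6 1 5/13 1 23/26 -3 6 S
7 90/169 18/41 90/169 4887/6929 -3 5 W
final -4 5 S

n=0: pose=(0,7,N); sL=1/2, sR=5/4; mL=1/2, mR=3/2; mL+mR=2 → advance +1; mR−mL=1 → turn +1·90°
n=1: pose=(0,8,W); sL=90/109, sR=90/181; mL=90/109, mR=17955/19729; mL+mR=34245/19729 → advance +1; mR−mL=1665/19729 → turn +1·90°
n=2: pose=(-1,8,S); sL=45/37, sR=45/97; mL=45/37, mR=7695/7178; mL+mR=16425/7178 → advance +1; mR−mL=-1035/7178 → turn -1·90°
n=3: pose=(-1,7,W); sL=18/25, sR=18/37; mL=18/25, mR=783/925; mL+mR=1449/925 → advance +1; mR−mL=117/925 → turn +1·90°
n=4: pose=(-2,7,S); sL=9/8, sR=45/106; mL=9/8, mR=837/848; mL+mR=1791/848 → advance +1; mR−mL=-117/848 → turn -1·90°
n=5: pose=(-2,6,W); sL=18/29, sR=90/193; mL=18/29, mR=4347/5597; mL+mR=7821/5597 → advance +1; mR−mL=873/5597 → turn +1·90°
n=6: pose=(-3,6,S); sL=1, sR=5/13; mL=1, mR=23/26; mL+mR=49/26 → advance +1; mR−mL=-3/26 → turn -1·90°
n=7: pose=(-3,5,W); sL=90/169, sR=18/41; mL=90/169, mR=4887/6929; mL+mR=8577/6929 → advance +1; mR−mL=1197/6929 → turn +1·90°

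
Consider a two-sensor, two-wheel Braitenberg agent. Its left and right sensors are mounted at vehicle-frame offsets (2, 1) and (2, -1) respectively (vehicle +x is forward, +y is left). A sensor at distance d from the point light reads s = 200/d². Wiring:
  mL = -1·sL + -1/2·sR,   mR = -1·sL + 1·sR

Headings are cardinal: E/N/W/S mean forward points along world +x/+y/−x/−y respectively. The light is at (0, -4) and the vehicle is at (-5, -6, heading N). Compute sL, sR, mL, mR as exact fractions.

50/9 25/2 -425/36 125/18

left sensor world pos  = (-6, -4); dL² = 36
right sensor world pos = (-4, -4); dR² = 16
sL = 200/36 = 50/9
sR = 200/16 = 25/2
mL = -1·sL + -1/2·sR = -425/36
mR = -1·sL + 1·sR = 125/18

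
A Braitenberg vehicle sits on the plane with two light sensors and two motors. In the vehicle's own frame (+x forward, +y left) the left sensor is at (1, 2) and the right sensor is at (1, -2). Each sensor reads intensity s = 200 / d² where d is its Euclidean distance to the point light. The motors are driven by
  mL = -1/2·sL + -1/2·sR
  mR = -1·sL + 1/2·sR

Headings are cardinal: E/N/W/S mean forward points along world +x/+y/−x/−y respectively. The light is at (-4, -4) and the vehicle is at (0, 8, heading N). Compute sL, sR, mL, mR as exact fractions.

left sensor world pos  = (-2, 9); dL² = 173
right sensor world pos = (2, 9); dR² = 205
sL = 200/173 = 200/173
sR = 200/205 = 40/41
mL = -1/2·sL + -1/2·sR = -7560/7093
mR = -1·sL + 1/2·sR = -4740/7093

200/173 40/41 -7560/7093 -4740/7093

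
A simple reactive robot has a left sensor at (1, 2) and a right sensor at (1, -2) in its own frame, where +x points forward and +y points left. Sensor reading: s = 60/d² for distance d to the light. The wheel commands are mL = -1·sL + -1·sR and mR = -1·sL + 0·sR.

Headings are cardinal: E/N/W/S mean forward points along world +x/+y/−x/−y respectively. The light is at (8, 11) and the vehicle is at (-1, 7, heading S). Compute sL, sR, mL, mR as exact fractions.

left sensor world pos  = (1, 6); dL² = 74
right sensor world pos = (-3, 6); dR² = 146
sL = 60/74 = 30/37
sR = 60/146 = 30/73
mL = -1·sL + -1·sR = -3300/2701
mR = -1·sL + 0·sR = -30/37

30/37 30/73 -3300/2701 -30/37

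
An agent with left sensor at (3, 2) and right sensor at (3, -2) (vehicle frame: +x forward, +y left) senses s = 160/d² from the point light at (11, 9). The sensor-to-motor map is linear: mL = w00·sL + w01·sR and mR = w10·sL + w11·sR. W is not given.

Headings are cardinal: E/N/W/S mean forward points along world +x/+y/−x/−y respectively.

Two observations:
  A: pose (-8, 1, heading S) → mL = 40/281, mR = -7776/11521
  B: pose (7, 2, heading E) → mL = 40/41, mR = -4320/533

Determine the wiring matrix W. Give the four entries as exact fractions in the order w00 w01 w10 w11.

obs A: pose=(-8,1,S) → sL=16/41, sR=80/281, mL=40/281, mR=-7776/11521
obs B: pose=(7,2,E) → sL=80/13, sR=80/41, mL=40/41, mR=-4320/533
sensor matrix S = [[16/41, 80/281], [80/13, 80/41]]; det S = -6082560/6140693
solve [mL_A; mL_B] = S·[w00; w01] and [mR_A; mR_B] = S·[w10; w11]:
  w00 = 0, w01 = 1/2, w10 = -1, w11 = -1

0 1/2 -1 -1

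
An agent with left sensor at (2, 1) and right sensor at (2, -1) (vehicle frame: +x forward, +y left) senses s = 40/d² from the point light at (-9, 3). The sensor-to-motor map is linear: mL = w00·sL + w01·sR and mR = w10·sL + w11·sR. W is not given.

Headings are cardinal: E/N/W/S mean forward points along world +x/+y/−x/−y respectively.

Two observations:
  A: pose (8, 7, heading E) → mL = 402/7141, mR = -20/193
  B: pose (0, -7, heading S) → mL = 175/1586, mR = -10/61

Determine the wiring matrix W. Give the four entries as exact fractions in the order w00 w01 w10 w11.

obs A: pose=(8,7,E) → sL=20/193, sR=4/37, mL=402/7141, mR=-20/193
obs B: pose=(0,-7,S) → sL=10/61, sR=5/26, mL=175/1586, mR=-10/61
sensor matrix S = [[20/193, 4/37], [10/61, 5/26]]; det S = 12490/5662813
solve [mL_A; mL_B] = S·[w00; w01] and [mR_A; mR_B] = S·[w10; w11]:
  w00 = -1/2, w01 = 1, w10 = -1, w11 = 0

-1/2 1 -1 0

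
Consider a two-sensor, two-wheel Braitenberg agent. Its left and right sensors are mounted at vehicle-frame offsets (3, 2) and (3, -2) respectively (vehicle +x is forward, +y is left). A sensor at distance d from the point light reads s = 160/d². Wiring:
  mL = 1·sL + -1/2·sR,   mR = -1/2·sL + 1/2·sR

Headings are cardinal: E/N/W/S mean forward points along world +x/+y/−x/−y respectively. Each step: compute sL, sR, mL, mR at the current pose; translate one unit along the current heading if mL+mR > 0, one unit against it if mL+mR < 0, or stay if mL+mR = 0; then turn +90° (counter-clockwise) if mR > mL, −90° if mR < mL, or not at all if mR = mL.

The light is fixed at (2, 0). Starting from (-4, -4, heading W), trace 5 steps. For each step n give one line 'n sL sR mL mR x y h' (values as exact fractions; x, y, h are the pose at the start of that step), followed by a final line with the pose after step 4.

n=0: pose=(-4,-4,W); sL=160/117, sR=32/17; mL=848/1989, mR=512/1989; mL+mR=80/117 → advance +1; mR−mL=-112/663 → turn -1·90°
n=1: pose=(-5,-4,N); sL=80/41, sR=80/13; mL=-600/533, mR=1120/533; mL+mR=40/41 → advance +1; mR−mL=1720/533 → turn +1·90°
n=2: pose=(-5,-3,W); sL=32/25, sR=160/101; mL=1232/2525, mR=384/2525; mL+mR=16/25 → advance +1; mR−mL=-848/2525 → turn -1·90°
n=3: pose=(-6,-3,N); sL=8/5, sR=40/9; mL=-28/45, mR=64/45; mL+mR=4/5 → advance +1; mR−mL=92/45 → turn +1·90°
n=4: pose=(-6,-2,W); sL=160/137, sR=160/121; mL=8400/16577, mR=1280/16577; mL+mR=80/137 → advance +1; mR−mL=-7120/16577 → turn -1·90°

0 160/117 32/17 848/1989 512/1989 -4 -4 W
1 80/41 80/13 -600/533 1120/533 -5 -4 N
2 32/25 160/101 1232/2525 384/2525 -5 -3 W
3 8/5 40/9 -28/45 64/45 -6 -3 N
4 160/137 160/121 8400/16577 1280/16577 -6 -2 W
final -7 -2 N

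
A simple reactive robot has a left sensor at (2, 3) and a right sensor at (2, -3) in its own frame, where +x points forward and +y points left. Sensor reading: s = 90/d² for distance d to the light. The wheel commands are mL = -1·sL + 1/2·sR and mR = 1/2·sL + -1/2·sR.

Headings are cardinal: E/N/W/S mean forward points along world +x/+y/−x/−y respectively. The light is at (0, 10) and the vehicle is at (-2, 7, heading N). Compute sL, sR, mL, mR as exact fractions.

45/13 45 495/26 -270/13

left sensor world pos  = (-5, 9); dL² = 26
right sensor world pos = (1, 9); dR² = 2
sL = 90/26 = 45/13
sR = 90/2 = 45
mL = -1·sL + 1/2·sR = 495/26
mR = 1/2·sL + -1/2·sR = -270/13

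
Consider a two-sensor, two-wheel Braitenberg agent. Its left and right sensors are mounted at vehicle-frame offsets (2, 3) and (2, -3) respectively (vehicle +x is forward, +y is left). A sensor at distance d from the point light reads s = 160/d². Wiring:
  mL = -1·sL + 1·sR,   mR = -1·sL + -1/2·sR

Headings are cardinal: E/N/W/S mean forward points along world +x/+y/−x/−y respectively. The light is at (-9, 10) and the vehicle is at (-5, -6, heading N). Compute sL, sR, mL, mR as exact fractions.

left sensor world pos  = (-8, -4); dL² = 197
right sensor world pos = (-2, -4); dR² = 245
sL = 160/197 = 160/197
sR = 160/245 = 32/49
mL = -1·sL + 1·sR = -1536/9653
mR = -1·sL + -1/2·sR = -10992/9653

160/197 32/49 -1536/9653 -10992/9653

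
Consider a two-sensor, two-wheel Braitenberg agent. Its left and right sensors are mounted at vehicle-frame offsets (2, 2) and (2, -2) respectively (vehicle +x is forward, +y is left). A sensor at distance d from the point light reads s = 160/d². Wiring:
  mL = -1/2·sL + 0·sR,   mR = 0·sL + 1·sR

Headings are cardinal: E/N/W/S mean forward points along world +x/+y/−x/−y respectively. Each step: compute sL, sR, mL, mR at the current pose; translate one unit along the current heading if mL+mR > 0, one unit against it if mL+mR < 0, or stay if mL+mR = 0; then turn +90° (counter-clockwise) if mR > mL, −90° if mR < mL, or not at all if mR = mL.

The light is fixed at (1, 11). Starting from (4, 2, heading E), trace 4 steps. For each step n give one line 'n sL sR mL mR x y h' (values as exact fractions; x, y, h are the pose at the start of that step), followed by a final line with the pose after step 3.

n=0: pose=(4,2,E); sL=80/37, sR=80/73; mL=-40/37, mR=80/73; mL+mR=40/2701 → advance +1; mR−mL=5880/2701 → turn +1·90°
n=1: pose=(5,2,N); sL=160/53, sR=32/17; mL=-80/53, mR=32/17; mL+mR=336/901 → advance +1; mR−mL=3056/901 → turn +1·90°
n=2: pose=(5,3,W); sL=20/13, sR=4; mL=-10/13, mR=4; mL+mR=42/13 → advance +1; mR−mL=62/13 → turn +1·90°
n=3: pose=(4,3,S); sL=32/25, sR=160/101; mL=-16/25, mR=160/101; mL+mR=2384/2525 → advance +1; mR−mL=5616/2525 → turn +1·90°

0 80/37 80/73 -40/37 80/73 4 2 E
1 160/53 32/17 -80/53 32/17 5 2 N
2 20/13 4 -10/13 4 5 3 W
3 32/25 160/101 -16/25 160/101 4 3 S
final 4 2 E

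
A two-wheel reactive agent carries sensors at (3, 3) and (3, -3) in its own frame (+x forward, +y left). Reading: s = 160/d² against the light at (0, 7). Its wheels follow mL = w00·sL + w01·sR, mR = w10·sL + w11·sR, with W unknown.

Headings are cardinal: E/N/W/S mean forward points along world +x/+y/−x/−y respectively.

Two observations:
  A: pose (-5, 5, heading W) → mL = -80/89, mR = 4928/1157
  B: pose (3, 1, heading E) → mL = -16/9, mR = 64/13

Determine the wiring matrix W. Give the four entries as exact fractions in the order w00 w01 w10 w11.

obs A: pose=(-5,5,W) → sL=160/89, sR=32/13, mL=-80/89, mR=4928/1157
obs B: pose=(3,1,E) → sL=32/9, sR=160/117, mL=-16/9, mR=64/13
sensor matrix S = [[160/89, 32/13], [32/9, 160/117]]; det S = -65536/10413
solve [mL_A; mL_B] = S·[w00; w01] and [mR_A; mR_B] = S·[w10; w11]:
  w00 = -1/2, w01 = 0, w10 = 1, w11 = 1

-1/2 0 1 1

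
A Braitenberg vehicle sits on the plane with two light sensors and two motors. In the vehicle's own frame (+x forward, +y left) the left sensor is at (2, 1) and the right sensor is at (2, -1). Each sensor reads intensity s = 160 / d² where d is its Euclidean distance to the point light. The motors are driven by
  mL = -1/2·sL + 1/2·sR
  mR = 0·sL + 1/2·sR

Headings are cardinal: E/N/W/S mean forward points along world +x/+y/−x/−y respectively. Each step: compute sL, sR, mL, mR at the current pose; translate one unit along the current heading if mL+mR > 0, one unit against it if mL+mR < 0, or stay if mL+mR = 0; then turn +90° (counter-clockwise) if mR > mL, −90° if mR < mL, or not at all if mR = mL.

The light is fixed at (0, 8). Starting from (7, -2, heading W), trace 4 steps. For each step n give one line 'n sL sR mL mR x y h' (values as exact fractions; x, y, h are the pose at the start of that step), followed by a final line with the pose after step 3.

0 80/73 80/53 800/3869 40/53 7 -2 W
1 160/193 160/169 1920/32617 80/169 6 -2 S
2 40/41 10/13 -55/533 5/13 6 -3 E
3 160/117 32/29 -448/3393 16/29 7 -3 N
final 7 -2 W

n=0: pose=(7,-2,W); sL=80/73, sR=80/53; mL=800/3869, mR=40/53; mL+mR=3720/3869 → advance +1; mR−mL=40/73 → turn +1·90°
n=1: pose=(6,-2,S); sL=160/193, sR=160/169; mL=1920/32617, mR=80/169; mL+mR=17360/32617 → advance +1; mR−mL=80/193 → turn +1·90°
n=2: pose=(6,-3,E); sL=40/41, sR=10/13; mL=-55/533, mR=5/13; mL+mR=150/533 → advance +1; mR−mL=20/41 → turn +1·90°
n=3: pose=(7,-3,N); sL=160/117, sR=32/29; mL=-448/3393, mR=16/29; mL+mR=1424/3393 → advance +1; mR−mL=80/117 → turn +1·90°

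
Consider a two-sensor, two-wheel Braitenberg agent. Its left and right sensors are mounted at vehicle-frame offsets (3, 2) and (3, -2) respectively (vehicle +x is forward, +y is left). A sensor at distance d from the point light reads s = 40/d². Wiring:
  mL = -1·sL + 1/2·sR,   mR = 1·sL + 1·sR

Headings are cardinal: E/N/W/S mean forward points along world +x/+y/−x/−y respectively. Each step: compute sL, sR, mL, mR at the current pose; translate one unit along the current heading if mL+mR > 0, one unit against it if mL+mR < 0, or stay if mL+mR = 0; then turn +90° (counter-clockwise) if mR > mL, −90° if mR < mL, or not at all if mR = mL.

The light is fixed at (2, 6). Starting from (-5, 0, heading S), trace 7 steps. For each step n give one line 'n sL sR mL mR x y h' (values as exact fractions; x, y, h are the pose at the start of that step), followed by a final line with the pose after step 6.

0 20/53 20/81 -1090/4293 2680/4293 -5 0 S
1 40/41 40/97 -3060/3977 5520/3977 -5 -1 E
2 1/2 5/4 1/8 7/4 -4 -1 N
3 8/29 40/97 -196/2813 1936/2813 -4 0 W
4 20/53 20/81 -1090/4293 2680/4293 -5 0 S
5 40/41 40/97 -3060/3977 5520/3977 -5 -1 E
6 1/2 5/4 1/8 7/4 -4 -1 N
final -4 0 W

n=0: pose=(-5,0,S); sL=20/53, sR=20/81; mL=-1090/4293, mR=2680/4293; mL+mR=10/27 → advance +1; mR−mL=3770/4293 → turn +1·90°
n=1: pose=(-5,-1,E); sL=40/41, sR=40/97; mL=-3060/3977, mR=5520/3977; mL+mR=60/97 → advance +1; mR−mL=8580/3977 → turn +1·90°
n=2: pose=(-4,-1,N); sL=1/2, sR=5/4; mL=1/8, mR=7/4; mL+mR=15/8 → advance +1; mR−mL=13/8 → turn +1·90°
n=3: pose=(-4,0,W); sL=8/29, sR=40/97; mL=-196/2813, mR=1936/2813; mL+mR=60/97 → advance +1; mR−mL=2132/2813 → turn +1·90°
n=4: pose=(-5,0,S); sL=20/53, sR=20/81; mL=-1090/4293, mR=2680/4293; mL+mR=10/27 → advance +1; mR−mL=3770/4293 → turn +1·90°
n=5: pose=(-5,-1,E); sL=40/41, sR=40/97; mL=-3060/3977, mR=5520/3977; mL+mR=60/97 → advance +1; mR−mL=8580/3977 → turn +1·90°
n=6: pose=(-4,-1,N); sL=1/2, sR=5/4; mL=1/8, mR=7/4; mL+mR=15/8 → advance +1; mR−mL=13/8 → turn +1·90°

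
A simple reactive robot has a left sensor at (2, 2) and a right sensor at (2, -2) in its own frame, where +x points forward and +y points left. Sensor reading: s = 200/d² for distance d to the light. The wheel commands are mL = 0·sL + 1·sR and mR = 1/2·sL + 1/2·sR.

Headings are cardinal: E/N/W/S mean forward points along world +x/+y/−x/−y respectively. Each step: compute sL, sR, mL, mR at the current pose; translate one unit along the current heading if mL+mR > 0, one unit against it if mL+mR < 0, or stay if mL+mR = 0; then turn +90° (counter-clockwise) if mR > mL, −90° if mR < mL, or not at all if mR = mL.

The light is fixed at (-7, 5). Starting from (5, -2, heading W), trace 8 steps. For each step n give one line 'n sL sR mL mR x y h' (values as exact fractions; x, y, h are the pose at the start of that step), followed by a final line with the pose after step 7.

n=0: pose=(5,-2,W); sL=200/181, sR=8/5; mL=8/5, mR=1224/905; mL+mR=2672/905 → advance +1; mR−mL=-224/905 → turn -1·90°
n=1: pose=(4,-2,N); sL=100/53, sR=100/97; mL=100/97, mR=7500/5141; mL+mR=12800/5141 → advance +1; mR−mL=2200/5141 → turn +1·90°
n=2: pose=(4,-1,W); sL=40/29, sR=200/97; mL=200/97, mR=4840/2813; mL+mR=10640/2813 → advance +1; mR−mL=-960/2813 → turn -1·90°
n=3: pose=(3,-1,N); sL=5/2, sR=5/4; mL=5/4, mR=15/8; mL+mR=25/8 → advance +1; mR−mL=5/8 → turn +1·90°
n=4: pose=(3,0,W); sL=200/113, sR=200/73; mL=200/73, mR=18600/8249; mL+mR=41200/8249 → advance +1; mR−mL=-4000/8249 → turn -1·90°
n=5: pose=(2,0,N); sL=100/29, sR=20/13; mL=20/13, mR=940/377; mL+mR=1520/377 → advance +1; mR−mL=360/377 → turn +1·90°
n=6: pose=(2,1,W); sL=40/17, sR=200/53; mL=200/53, mR=2760/901; mL+mR=6160/901 → advance +1; mR−mL=-640/901 → turn -1·90°
n=7: pose=(1,1,N); sL=5, sR=25/13; mL=25/13, mR=45/13; mL+mR=70/13 → advance +1; mR−mL=20/13 → turn +1·90°

0 200/181 8/5 8/5 1224/905 5 -2 W
1 100/53 100/97 100/97 7500/5141 4 -2 N
2 40/29 200/97 200/97 4840/2813 4 -1 W
3 5/2 5/4 5/4 15/8 3 -1 N
4 200/113 200/73 200/73 18600/8249 3 0 W
5 100/29 20/13 20/13 940/377 2 0 N
6 40/17 200/53 200/53 2760/901 2 1 W
7 5 25/13 25/13 45/13 1 1 N
final 1 2 W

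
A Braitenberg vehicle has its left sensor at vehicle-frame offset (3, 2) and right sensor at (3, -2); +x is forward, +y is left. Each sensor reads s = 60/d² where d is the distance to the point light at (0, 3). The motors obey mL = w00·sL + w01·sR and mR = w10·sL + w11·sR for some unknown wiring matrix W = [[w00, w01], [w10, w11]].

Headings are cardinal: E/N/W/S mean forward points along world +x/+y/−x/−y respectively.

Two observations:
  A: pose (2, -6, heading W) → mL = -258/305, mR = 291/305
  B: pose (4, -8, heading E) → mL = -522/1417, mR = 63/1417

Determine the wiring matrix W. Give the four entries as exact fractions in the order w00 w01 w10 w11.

-1/2 -1/2 -1/2 1

obs A: pose=(2,-6,W) → sL=30/61, sR=6/5, mL=-258/305, mR=291/305
obs B: pose=(4,-8,E) → sL=6/13, sR=30/109, mL=-522/1417, mR=63/1417
sensor matrix S = [[30/61, 6/5], [6/13, 30/109]]; det S = -180864/432185
solve [mL_A; mL_B] = S·[w00; w01] and [mR_A; mR_B] = S·[w10; w11]:
  w00 = -1/2, w01 = -1/2, w10 = -1/2, w11 = 1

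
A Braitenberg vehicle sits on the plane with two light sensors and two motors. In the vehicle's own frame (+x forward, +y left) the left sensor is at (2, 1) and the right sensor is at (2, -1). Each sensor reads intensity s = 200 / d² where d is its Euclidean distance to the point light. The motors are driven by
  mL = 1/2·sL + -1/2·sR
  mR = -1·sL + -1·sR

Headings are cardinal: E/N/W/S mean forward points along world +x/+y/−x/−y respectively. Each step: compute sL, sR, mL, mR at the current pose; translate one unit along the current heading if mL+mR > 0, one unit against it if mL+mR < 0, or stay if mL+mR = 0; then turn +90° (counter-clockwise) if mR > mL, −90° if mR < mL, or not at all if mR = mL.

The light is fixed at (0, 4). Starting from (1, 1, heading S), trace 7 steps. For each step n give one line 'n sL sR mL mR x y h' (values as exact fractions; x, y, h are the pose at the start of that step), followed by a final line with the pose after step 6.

0 200/29 8 -16/29 -432/29 1 1 S
1 20 100 -40 -120 1 2 W
2 200 200/9 800/9 -2000/9 2 2 N
3 10 25/4 15/8 -65/4 2 1 E
4 200/29 8 -16/29 -432/29 1 1 S
5 20 100 -40 -120 1 2 W
6 200 200/9 800/9 -2000/9 2 2 N
final 2 1 E

n=0: pose=(1,1,S); sL=200/29, sR=8; mL=-16/29, mR=-432/29; mL+mR=-448/29 → advance -1; mR−mL=-416/29 → turn -1·90°
n=1: pose=(1,2,W); sL=20, sR=100; mL=-40, mR=-120; mL+mR=-160 → advance -1; mR−mL=-80 → turn -1·90°
n=2: pose=(2,2,N); sL=200, sR=200/9; mL=800/9, mR=-2000/9; mL+mR=-400/3 → advance -1; mR−mL=-2800/9 → turn -1·90°
n=3: pose=(2,1,E); sL=10, sR=25/4; mL=15/8, mR=-65/4; mL+mR=-115/8 → advance -1; mR−mL=-145/8 → turn -1·90°
n=4: pose=(1,1,S); sL=200/29, sR=8; mL=-16/29, mR=-432/29; mL+mR=-448/29 → advance -1; mR−mL=-416/29 → turn -1·90°
n=5: pose=(1,2,W); sL=20, sR=100; mL=-40, mR=-120; mL+mR=-160 → advance -1; mR−mL=-80 → turn -1·90°
n=6: pose=(2,2,N); sL=200, sR=200/9; mL=800/9, mR=-2000/9; mL+mR=-400/3 → advance -1; mR−mL=-2800/9 → turn -1·90°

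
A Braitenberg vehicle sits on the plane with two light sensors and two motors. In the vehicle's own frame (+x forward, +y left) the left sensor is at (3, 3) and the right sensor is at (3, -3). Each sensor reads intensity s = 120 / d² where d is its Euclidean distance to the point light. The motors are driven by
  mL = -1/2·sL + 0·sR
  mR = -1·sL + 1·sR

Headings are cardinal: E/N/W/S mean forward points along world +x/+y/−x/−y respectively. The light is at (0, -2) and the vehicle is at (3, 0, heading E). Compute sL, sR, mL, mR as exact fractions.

120/61 120/37 -60/61 2880/2257

left sensor world pos  = (6, 3); dL² = 61
right sensor world pos = (6, -3); dR² = 37
sL = 120/61 = 120/61
sR = 120/37 = 120/37
mL = -1/2·sL + 0·sR = -60/61
mR = -1·sL + 1·sR = 2880/2257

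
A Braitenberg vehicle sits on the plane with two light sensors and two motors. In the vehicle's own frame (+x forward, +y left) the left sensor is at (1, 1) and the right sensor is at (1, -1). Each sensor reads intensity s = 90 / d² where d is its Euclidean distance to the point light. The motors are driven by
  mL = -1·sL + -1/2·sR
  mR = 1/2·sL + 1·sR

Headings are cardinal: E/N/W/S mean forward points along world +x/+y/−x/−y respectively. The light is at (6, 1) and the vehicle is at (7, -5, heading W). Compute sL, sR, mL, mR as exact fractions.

90/49 18/5 -891/245 1107/245

left sensor world pos  = (6, -6); dL² = 49
right sensor world pos = (6, -4); dR² = 25
sL = 90/49 = 90/49
sR = 90/25 = 18/5
mL = -1·sL + -1/2·sR = -891/245
mR = 1/2·sL + 1·sR = 1107/245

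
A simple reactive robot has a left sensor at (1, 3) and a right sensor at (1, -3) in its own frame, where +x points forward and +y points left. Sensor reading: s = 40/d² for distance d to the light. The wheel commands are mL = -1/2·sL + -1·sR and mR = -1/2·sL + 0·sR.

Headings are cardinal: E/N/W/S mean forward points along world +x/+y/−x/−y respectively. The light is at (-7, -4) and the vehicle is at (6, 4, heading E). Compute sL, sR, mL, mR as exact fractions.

40/317 40/221 -17100/70057 -20/317

left sensor world pos  = (7, 7); dL² = 317
right sensor world pos = (7, 1); dR² = 221
sL = 40/317 = 40/317
sR = 40/221 = 40/221
mL = -1/2·sL + -1·sR = -17100/70057
mR = -1/2·sL + 0·sR = -20/317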